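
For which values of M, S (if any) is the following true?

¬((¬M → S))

M = False, S = False

  ¬((¬M → S)) = True
    ¬M → S = False
      ¬M = True
The formula evaluates to True.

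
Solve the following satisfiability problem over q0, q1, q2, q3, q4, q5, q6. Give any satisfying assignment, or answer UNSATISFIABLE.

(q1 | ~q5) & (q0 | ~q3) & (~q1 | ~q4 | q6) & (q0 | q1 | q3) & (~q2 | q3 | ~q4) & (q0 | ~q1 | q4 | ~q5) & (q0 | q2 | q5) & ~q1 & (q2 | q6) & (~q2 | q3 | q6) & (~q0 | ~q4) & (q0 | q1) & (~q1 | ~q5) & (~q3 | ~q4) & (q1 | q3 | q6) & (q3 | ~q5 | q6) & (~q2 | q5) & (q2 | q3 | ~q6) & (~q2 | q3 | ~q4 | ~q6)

q0=T; q1=F; q2=F; q3=T; q4=F; q5=F; q6=T

Unit clause (~q1) forces q1 = False.
In (q0 | q1) only q0 is left, so q0 = True.
In (q1 | ~q5) only ~q5 is left, so q5 = False.
In (~q0 | ~q4) only ~q4 is left, so q4 = False.
In (~q2 | q5) only ~q2 is left, so q2 = False.
In (q2 | q6) only q6 is left, so q6 = True.
In (q2 | q3 | ~q6) only q3 is left, so q3 = True.
All clauses satisfied.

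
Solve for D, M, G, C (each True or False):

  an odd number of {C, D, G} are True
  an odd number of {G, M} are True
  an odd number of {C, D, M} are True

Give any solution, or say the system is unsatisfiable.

Adding constraints 1, 2, 3 mod 2: every variable appears an even number of times on the left, so the left side is 0.
But the right sides sum to 1 (mod 2). 0 ≠ 1 — the system is inconsistent.

Unsatisfiable — no assignment works.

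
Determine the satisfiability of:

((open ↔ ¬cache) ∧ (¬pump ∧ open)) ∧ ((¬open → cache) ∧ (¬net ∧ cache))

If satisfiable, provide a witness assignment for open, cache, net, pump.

Unsatisfiable

Case open = True: the formula simplifies to (¬cache ∧ ¬pump) ∧ (¬net ∧ cache).
  cache = True: the conjunct ¬cache is False.
  cache = False: the conjunct cache is False.
Case open = False: the conjunct open is False.
Both cases fail — unsatisfiable.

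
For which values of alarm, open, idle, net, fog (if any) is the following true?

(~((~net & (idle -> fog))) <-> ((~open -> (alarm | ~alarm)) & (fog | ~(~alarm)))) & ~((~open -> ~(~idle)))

alarm = True, open = False, idle = False, net = True, fog = False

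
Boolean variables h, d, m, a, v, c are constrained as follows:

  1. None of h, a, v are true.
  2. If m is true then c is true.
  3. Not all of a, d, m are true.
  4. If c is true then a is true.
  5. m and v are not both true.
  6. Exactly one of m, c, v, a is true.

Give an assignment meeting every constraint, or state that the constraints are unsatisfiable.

Case h = True:
  Constraint (1) is violated (h=T) — contradiction.
Case h = False:
  (1) forces a = False.
  (1) forces v = False.
  (4) with a=F forces c = False.
  (2) with c=F forces m = False.
  Constraint (6) is violated (m=F, c=F, v=F, a=F) — contradiction.
Both cases fail — unsatisfiable.

Unsatisfiable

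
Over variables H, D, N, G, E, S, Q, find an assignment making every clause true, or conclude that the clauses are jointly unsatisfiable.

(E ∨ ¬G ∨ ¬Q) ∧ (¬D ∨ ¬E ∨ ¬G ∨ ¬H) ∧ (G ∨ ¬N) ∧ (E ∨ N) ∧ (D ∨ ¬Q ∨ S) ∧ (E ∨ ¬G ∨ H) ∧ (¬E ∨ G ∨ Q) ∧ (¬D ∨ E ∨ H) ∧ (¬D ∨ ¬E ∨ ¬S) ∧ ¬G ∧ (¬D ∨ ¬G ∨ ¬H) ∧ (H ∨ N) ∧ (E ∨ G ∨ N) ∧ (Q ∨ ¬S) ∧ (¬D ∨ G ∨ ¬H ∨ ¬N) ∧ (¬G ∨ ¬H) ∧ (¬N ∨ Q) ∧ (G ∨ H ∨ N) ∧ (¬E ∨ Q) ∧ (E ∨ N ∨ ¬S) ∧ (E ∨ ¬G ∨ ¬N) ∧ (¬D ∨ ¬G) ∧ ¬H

Case H = True:
  Clause (¬H) is falsified — contradiction.
Case H = False:
  (¬G) forces G = False.
  (G ∨ ¬N) forces N = False.
  Clause (H ∨ N) is falsified — contradiction.
Both cases fail, so the formula is unsatisfiable.

Unsatisfiable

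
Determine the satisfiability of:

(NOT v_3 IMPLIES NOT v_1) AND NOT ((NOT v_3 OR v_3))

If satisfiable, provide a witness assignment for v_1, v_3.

Unsatisfiable — no assignment works.

The conjunct NOT ((NOT v_3 OR v_3)) is unsatisfiable on its own:
  v_3=F: evaluates to False.
  v_3=T: evaluates to False.
So the whole conjunction is unsatisfiable.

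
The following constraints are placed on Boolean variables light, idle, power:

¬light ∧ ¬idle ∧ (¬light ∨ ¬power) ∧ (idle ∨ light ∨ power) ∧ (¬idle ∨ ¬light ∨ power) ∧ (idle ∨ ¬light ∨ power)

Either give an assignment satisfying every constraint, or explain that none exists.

Unit clause (¬light) forces light = False.
Unit clause (¬idle) forces idle = False.
In (idle ∨ light ∨ power) only power is left, so power = True.
Check each clause:
  (¬light): ¬light holds.
  (¬idle): ¬idle holds.
  (¬light ∨ ¬power): ¬light holds.
  (idle ∨ light ∨ power): power holds.
  (¬idle ∨ ¬light ∨ power): ¬idle holds.
  (idle ∨ ¬light ∨ power): ¬light holds.
All clauses satisfied.

light = False, idle = False, power = True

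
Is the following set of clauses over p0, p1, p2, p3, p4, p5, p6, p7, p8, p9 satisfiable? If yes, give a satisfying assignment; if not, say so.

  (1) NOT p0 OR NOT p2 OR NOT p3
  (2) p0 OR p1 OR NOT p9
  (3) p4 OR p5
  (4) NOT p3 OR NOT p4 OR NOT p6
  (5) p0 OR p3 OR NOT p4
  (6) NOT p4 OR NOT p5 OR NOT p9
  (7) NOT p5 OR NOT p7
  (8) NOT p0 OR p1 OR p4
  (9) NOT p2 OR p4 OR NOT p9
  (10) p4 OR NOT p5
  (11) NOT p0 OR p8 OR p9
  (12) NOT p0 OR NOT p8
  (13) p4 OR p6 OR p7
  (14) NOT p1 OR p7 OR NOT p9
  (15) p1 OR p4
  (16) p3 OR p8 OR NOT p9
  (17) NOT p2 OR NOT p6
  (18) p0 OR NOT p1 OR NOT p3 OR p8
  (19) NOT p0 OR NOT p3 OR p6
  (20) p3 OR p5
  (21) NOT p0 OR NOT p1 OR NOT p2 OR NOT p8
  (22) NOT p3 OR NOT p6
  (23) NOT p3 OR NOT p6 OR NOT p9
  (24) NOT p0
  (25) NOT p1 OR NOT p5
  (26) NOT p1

p0 = False; p1 = False; p2 = False; p3 = True; p4 = True; p5 = False; p6 = False; p7 = False; p8 = True; p9 = False

Unit clause (NOT p0) forces p0 = False.
Unit clause (NOT p1) forces p1 = False.
In (p0 OR p1 OR NOT p9) only NOT p9 is left, so p9 = False.
In (p1 OR p4) only p4 is left, so p4 = True.
In (p0 OR p3 OR NOT p4) only p3 is left, so p3 = True.
In (NOT p3 OR NOT p6) only NOT p6 is left, so p6 = False.
Set p2 = False.
Set p5 = False.
Set p7 = False.
Set p8 = True.
All clauses satisfied.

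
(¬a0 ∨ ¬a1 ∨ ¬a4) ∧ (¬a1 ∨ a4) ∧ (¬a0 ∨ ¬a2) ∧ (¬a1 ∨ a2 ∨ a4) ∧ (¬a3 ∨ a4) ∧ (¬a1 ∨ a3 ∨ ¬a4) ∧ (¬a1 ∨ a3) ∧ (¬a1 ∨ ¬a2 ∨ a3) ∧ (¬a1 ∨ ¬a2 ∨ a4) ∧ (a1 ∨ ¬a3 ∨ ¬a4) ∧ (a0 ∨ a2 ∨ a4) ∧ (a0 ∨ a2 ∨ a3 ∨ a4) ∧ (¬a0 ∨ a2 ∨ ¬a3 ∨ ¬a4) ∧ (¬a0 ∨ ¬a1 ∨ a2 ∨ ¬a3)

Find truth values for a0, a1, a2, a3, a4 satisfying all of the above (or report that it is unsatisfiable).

Set a0 = False.
Set a1 = True.
  then (¬a1 ∨ a4) forces a4 = True.
  then (¬a1 ∨ a3 ∨ ¬a4) forces a3 = True.
Set a2 = False.
All clauses satisfied.

a0 = False; a1 = True; a2 = False; a3 = True; a4 = True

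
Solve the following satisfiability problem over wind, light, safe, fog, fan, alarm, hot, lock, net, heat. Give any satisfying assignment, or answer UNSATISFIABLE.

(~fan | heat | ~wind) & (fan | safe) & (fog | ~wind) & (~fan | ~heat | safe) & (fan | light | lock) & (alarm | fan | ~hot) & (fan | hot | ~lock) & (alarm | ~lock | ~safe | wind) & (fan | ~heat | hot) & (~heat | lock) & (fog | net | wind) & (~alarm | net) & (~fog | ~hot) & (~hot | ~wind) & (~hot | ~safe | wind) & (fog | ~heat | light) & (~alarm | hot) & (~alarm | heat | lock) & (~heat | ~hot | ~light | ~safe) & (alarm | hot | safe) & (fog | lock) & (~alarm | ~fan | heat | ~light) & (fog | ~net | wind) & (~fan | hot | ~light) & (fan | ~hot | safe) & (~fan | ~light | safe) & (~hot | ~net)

Set wind = True.
  then (fog | ~wind) forces fog = True.
  then (~fog | ~hot) forces hot = False.
  then (~alarm | hot) forces alarm = False.
  then (alarm | hot | safe) forces safe = True.
Set light = False.
Set fan = True.
  then (~fan | heat | ~wind) forces heat = True.
  then (~heat | lock) forces lock = True.
Set net = True.
All clauses satisfied.

wind: True, light: False, safe: True, fog: True, fan: True, alarm: False, hot: False, lock: True, net: True, heat: True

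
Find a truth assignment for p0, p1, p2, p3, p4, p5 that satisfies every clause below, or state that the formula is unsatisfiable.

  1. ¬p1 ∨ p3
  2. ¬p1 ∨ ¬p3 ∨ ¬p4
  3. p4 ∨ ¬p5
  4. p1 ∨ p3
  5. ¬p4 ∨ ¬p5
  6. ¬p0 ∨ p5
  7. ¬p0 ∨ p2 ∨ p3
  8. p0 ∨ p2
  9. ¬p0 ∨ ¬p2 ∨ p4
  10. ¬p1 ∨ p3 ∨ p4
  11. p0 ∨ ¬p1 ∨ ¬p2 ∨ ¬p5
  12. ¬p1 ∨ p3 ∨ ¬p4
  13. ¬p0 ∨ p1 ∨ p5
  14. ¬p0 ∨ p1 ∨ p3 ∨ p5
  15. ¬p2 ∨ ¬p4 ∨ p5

Try p0 = True:
  (¬p0 ∨ p5) forces p5 = True.
  (p4 ∨ ¬p5) forces p4 = True.
  clause (¬p4 ∨ ¬p5) is falsified — backtrack.
So p0 = False.
  then (p0 ∨ p2) forces p2 = True.
Set p1 = False.
  then (p1 ∨ p3) forces p3 = True.
Set p4 = False.
  then (p4 ∨ ¬p5) forces p5 = False.
All clauses satisfied.

p0=F; p1=F; p2=T; p3=T; p4=F; p5=F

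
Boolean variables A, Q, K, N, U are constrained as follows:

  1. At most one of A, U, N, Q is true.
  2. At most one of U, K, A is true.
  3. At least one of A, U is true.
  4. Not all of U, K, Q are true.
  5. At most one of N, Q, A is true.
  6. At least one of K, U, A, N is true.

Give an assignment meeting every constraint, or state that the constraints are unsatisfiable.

A: True, Q: False, K: False, N: False, U: False

  (1) {A, U, N, Q}: 1 true — at most one ✓
  (2) {U, K, A}: 1 true — at most one ✓
  (3) {A, U}: 1 true — at least one ✓
  (4) {U, K, Q}: 0/3 true — not all ✓
  (5) {N, Q, A}: 1 true — at most one ✓
  (6) {K, U, A, N}: 1 true — at least one ✓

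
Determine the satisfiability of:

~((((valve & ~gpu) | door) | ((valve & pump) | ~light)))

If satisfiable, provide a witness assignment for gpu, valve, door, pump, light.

gpu=T; valve=F; door=F; pump=T; light=T

  ~((((valve & ~gpu) | door) | ((valve & pump) | ~light))) = True
    ((valve & ~gpu) | door) | ((valve & pump) | ~light) = False
      (valve & ~gpu) | door = False
        valve & ~gpu = False
          ~gpu = False
      (valve & pump) | ~light = False
        valve & pump = False
        ~light = False
The formula evaluates to True.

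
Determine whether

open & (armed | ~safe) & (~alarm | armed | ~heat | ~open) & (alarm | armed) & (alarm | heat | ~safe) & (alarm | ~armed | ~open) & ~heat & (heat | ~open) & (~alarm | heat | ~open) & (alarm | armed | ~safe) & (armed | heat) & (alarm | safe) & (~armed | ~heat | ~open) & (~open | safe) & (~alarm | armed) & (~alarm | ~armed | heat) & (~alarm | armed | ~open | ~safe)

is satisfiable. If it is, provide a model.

Unsatisfiable — no assignment works.

Case open = True:
  (~heat) forces heat = False.
  Clause (heat | ~open) is falsified — contradiction.
Case open = False:
  Clause (open) is falsified — contradiction.
Both cases fail, so the formula is unsatisfiable.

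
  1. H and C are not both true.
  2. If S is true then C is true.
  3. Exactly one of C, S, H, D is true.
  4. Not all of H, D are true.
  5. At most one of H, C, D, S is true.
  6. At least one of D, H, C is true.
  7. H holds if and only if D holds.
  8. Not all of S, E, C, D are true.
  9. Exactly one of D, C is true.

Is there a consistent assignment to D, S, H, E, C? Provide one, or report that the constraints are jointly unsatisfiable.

D = False; S = False; H = False; E = True; C = True

  (1) H=F, C=T — not both ✓
  (2) S=F ⇒ C: vacuous ✓
  (3) {C, S, H, D}: 1 true — exactly one ✓
  (4) {H, D}: 0/2 true — not all ✓
  (5) {H, C, D, S}: 1 true — at most one ✓
  (6) {D, H, C}: 1 true — at least one ✓
  (7) H=F, D=F — same ✓
  (8) {S, E, C, D}: 2/4 true — not all ✓
  (9) {D, C}: 1 true — exactly one ✓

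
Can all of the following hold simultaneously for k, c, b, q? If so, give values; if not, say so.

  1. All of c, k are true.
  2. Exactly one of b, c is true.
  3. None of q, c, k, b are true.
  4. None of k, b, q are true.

No satisfying assignment exists.

Case k = True:
  Constraint (3) is violated (k=T) — contradiction.
Case k = False:
  Constraint (1) is violated (k=F) — contradiction.
Both cases fail — unsatisfiable.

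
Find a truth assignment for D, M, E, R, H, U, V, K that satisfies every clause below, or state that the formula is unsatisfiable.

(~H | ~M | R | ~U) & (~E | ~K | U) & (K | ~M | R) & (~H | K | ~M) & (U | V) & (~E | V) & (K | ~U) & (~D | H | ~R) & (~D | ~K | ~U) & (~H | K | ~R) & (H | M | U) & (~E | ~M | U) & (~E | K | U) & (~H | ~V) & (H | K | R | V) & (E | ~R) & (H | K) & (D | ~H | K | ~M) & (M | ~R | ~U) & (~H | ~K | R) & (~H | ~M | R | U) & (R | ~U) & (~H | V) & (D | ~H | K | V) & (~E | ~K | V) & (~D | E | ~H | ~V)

D: True, M: True, E: False, R: False, H: False, U: False, V: True, K: True

Set D = True.
Set M = True.
Try E = True:
  (~E | V) forces V = True.
  (~E | ~M | U) forces U = True.
  (K | ~U) forces K = True.
  clause (~D | ~K | ~U) is falsified — backtrack.
So E = False.
  then (E | ~R) forces R = False.
  then (R | ~U) forces U = False.
  then (K | ~M | R) forces K = True.
  then (U | V) forces V = True.
  then (~H | ~V) forces H = False.
All clauses satisfied.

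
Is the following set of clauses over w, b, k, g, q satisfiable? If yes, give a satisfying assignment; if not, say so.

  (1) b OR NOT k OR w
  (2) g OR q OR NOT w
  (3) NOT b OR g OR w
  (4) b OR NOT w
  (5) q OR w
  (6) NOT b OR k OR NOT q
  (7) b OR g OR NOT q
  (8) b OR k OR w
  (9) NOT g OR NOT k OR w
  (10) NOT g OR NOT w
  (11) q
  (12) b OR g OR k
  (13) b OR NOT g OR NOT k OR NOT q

w=T, b=T, k=T, g=F, q=T

Unit clause (q) forces q = True.
Set w = True.
  then (b OR NOT w) forces b = True.
  then (NOT b OR k OR NOT q) forces k = True.
  then (NOT g OR NOT w) forces g = False.
All clauses satisfied.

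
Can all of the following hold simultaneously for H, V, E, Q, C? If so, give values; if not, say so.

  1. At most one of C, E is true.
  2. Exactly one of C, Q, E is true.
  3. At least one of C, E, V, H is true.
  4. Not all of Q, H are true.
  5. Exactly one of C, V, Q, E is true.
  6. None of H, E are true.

H = False; V = False; E = False; Q = False; C = True

  (1) {C, E}: 1 true — at most one ✓
  (2) {C, Q, E}: 1 true — exactly one ✓
  (3) {C, E, V, H}: 1 true — at least one ✓
  (4) {Q, H}: 0/2 true — not all ✓
  (5) {C, V, Q, E}: 1 true — exactly one ✓
  (6) {H, E}: 0 true — none ✓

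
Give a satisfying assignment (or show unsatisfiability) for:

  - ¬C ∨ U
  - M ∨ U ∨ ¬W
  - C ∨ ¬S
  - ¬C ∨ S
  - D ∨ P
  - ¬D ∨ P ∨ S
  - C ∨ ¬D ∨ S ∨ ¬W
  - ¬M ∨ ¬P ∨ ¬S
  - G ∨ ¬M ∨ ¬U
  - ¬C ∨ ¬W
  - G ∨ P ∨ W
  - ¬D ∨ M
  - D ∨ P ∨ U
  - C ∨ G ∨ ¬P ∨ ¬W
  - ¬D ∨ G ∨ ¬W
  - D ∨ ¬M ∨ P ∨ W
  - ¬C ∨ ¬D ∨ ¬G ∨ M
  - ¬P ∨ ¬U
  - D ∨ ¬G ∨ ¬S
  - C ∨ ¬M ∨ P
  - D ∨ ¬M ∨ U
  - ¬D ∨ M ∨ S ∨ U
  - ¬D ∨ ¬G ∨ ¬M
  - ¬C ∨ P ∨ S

P=T, M=T, S=F, U=F, D=T, C=F, G=F, W=F

Set P = True.
  then (¬P ∨ ¬U) forces U = False.
  then (¬C ∨ U) forces C = False.
  then (C ∨ ¬S) forces S = False.
Set M = True.
  then (D ∨ ¬M ∨ U) forces D = True.
  then (¬D ∨ ¬G ∨ ¬M) forces G = False.
  then (C ∨ ¬D ∨ S ∨ ¬W) forces W = False.
All clauses satisfied.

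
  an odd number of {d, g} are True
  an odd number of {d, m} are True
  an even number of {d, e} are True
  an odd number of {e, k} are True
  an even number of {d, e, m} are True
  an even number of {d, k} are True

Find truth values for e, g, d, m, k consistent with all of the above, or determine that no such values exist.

Unsatisfiable — no assignment works.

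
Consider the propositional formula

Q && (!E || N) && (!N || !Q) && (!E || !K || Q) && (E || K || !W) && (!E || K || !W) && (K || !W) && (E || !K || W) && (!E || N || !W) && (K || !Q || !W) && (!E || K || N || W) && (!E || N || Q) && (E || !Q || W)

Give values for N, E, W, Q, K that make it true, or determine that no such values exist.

N = False; E = False; W = True; Q = True; K = True

Unit clause (Q) forces Q = True.
In (!N || !Q) only !N is left, so N = False.
In (!E || N) only !E is left, so E = False.
In (E || !Q || W) only W is left, so W = True.
In (E || K || !W) only K is left, so K = True.
All clauses satisfied.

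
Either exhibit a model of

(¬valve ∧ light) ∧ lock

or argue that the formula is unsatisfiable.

valve = False, lock = True, light = True

  ¬valve ∧ light = True
    ¬valve = True
Both conjuncts True, so the formula holds.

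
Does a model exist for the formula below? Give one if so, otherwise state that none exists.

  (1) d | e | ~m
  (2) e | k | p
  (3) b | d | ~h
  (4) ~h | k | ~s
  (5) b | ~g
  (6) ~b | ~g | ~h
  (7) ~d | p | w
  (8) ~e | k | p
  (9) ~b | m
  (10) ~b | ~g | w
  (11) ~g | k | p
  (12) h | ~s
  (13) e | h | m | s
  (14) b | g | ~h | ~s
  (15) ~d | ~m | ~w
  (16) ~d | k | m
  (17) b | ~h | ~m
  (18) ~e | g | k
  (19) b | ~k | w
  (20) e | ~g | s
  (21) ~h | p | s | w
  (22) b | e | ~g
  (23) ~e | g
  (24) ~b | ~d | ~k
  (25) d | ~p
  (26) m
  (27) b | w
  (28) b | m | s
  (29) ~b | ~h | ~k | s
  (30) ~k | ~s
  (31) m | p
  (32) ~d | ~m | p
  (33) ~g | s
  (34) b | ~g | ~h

Unit clause (m) forces m = True.
Set w = False.
  then (b | w) forces b = True.
  then (~b | ~g | w) forces g = False.
  then (~e | g) forces e = False.
  then (d | e | ~m) forces d = True.
  then (~d | p | w) forces p = True.
  then (~b | ~d | ~k) forces k = False.
Set h = True.
  then (~h | k | ~s) forces s = False.
All clauses satisfied.

m = True, w = False, k = False, h = True, e = False, p = True, d = True, b = True, g = False, s = False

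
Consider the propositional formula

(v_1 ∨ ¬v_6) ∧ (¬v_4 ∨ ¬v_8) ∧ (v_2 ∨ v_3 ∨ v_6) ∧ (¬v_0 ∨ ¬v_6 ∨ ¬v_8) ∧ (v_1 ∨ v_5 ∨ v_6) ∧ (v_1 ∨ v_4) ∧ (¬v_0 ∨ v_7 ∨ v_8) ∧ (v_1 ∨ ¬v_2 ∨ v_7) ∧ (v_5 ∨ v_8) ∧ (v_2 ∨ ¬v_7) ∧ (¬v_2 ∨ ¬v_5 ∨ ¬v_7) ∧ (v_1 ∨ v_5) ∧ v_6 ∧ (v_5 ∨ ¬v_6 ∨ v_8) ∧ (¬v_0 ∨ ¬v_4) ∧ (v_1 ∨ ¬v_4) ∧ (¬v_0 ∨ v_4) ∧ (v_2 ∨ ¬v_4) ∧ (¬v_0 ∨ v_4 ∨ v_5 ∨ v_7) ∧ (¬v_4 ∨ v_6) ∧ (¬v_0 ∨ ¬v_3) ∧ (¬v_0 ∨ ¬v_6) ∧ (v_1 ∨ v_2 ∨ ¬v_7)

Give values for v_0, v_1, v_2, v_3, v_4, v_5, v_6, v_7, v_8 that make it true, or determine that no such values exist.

Unit clause (v_6) forces v_6 = True.
In (¬v_0 ∨ ¬v_6) only ¬v_0 is left, so v_0 = False.
In (v_1 ∨ ¬v_6) only v_1 is left, so v_1 = True.
Set v_2 = False.
  then (v_2 ∨ ¬v_7) forces v_7 = False.
  then (v_2 ∨ ¬v_4) forces v_4 = False.
Set v_3 = False.
Set v_5 = True.
Set v_8 = True.
All clauses satisfied.

v_0: False; v_1: True; v_2: False; v_3: False; v_4: False; v_5: True; v_6: True; v_7: False; v_8: True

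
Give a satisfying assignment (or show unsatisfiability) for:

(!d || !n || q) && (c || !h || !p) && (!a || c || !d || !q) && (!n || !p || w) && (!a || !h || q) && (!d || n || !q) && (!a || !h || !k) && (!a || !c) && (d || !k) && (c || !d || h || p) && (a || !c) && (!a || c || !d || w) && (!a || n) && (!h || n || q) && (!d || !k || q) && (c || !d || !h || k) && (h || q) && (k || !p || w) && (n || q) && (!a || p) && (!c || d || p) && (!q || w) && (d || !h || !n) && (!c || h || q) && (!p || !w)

Set k = False.
Set n = False.
  then (!a || n) forces a = False.
  then (n || q) forces q = True.
  then (!q || w) forces w = True.
  then (!p || !w) forces p = False.
  then (!d || n || !q) forces d = False.
  then (a || !c) forces c = False.
Set h = False.
All clauses satisfied.

k=F, n=F, p=F, w=T, c=F, a=F, h=F, d=F, q=T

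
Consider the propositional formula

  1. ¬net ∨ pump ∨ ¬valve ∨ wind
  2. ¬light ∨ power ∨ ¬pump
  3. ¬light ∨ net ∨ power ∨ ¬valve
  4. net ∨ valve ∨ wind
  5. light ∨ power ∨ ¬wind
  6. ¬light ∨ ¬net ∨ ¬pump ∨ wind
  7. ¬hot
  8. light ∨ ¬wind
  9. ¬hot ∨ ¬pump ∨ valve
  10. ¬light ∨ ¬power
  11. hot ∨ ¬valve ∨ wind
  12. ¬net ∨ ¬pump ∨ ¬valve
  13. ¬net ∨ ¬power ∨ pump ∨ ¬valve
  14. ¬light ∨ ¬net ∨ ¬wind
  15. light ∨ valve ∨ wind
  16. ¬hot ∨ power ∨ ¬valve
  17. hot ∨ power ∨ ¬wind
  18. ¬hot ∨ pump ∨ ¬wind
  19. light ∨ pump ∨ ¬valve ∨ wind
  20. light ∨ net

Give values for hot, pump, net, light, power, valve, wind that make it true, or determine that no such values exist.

Unit clause (¬hot) forces hot = False.
Set pump = False.
Try net = False:
  (light ∨ net) forces light = True.
  (¬light ∨ ¬power) forces power = False.
  (¬light ∨ net ∨ power ∨ ¬valve) forces valve = False.
  (net ∨ valve ∨ wind) forces wind = True.
  clause (hot ∨ power ∨ ¬wind) is falsified — backtrack.
So net = True.
Set light = True.
  then (¬light ∨ ¬power) forces power = False.
  then (¬light ∨ ¬net ∨ ¬wind) forces wind = False.
  then (¬net ∨ pump ∨ ¬valve ∨ wind) forces valve = False.
All clauses satisfied.

hot: False, pump: False, net: True, light: True, power: False, valve: False, wind: False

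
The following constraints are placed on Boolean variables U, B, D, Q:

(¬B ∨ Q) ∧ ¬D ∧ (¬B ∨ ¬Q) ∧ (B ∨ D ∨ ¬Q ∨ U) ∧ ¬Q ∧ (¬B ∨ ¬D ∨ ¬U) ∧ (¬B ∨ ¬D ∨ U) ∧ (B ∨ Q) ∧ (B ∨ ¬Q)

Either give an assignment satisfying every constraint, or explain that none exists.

Unsatisfiable — no assignment works.

Case Q = True:
  Clause (¬Q) is falsified — contradiction.
Case Q = False:
  (¬B ∨ Q) forces B = False.
  Clause (B ∨ Q) is falsified — contradiction.
Both cases fail, so the formula is unsatisfiable.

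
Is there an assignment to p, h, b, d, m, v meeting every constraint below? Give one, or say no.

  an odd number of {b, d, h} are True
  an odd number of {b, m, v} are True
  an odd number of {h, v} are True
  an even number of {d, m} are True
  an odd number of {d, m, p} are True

The formula is unsatisfiable.

Adding constraints 1, 2, 3, 4 mod 2: every variable appears an even number of times on the left, so the left side is 0.
But the right sides sum to 1 (mod 2). 0 ≠ 1 — the system is inconsistent.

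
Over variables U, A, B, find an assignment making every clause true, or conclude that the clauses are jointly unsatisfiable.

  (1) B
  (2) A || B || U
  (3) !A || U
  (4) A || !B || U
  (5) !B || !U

Case B = True:
  (!B || !U) forces U = False.
  (!A || U) forces A = False.
  Clause (A || !B || U) is falsified — contradiction.
Case B = False:
  Clause (B) is falsified — contradiction.
Both cases fail, so the formula is unsatisfiable.

The formula is unsatisfiable.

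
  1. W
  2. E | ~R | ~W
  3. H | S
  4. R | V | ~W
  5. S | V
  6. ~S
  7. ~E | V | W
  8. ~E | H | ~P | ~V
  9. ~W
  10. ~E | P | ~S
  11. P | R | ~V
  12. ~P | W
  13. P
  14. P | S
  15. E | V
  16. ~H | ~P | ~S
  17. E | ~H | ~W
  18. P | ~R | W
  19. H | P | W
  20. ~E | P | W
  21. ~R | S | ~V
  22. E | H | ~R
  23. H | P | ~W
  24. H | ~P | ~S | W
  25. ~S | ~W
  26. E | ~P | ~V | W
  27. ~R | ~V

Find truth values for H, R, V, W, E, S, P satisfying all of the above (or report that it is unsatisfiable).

Unsatisfiable — no assignment works.

Case W = True:
  Clause (~W) is falsified — contradiction.
Case W = False:
  Clause (W) is falsified — contradiction.
Both cases fail, so the formula is unsatisfiable.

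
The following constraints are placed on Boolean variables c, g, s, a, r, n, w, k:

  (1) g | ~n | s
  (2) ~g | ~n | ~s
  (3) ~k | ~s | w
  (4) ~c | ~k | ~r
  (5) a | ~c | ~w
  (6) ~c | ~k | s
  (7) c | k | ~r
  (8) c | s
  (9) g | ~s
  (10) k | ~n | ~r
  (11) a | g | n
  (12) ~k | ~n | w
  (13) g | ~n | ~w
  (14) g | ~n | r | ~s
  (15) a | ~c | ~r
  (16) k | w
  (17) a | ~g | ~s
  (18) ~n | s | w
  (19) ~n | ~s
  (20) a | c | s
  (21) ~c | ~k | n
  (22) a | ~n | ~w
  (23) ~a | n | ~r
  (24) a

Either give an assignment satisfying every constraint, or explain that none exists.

Unit clause (a) forces a = True.
Set c = False.
  then (c | s) forces s = True.
  then (g | ~s) forces g = True.
  then (~n | ~s) forces n = False.
  then (~a | n | ~r) forces r = False.
Try w = False:
  (~k | ~s | w) forces k = False.
  clause (k | w) is falsified — backtrack.
So w = True.
Set k = False.
All clauses satisfied.

c: False, g: True, s: True, a: True, r: False, n: False, w: True, k: False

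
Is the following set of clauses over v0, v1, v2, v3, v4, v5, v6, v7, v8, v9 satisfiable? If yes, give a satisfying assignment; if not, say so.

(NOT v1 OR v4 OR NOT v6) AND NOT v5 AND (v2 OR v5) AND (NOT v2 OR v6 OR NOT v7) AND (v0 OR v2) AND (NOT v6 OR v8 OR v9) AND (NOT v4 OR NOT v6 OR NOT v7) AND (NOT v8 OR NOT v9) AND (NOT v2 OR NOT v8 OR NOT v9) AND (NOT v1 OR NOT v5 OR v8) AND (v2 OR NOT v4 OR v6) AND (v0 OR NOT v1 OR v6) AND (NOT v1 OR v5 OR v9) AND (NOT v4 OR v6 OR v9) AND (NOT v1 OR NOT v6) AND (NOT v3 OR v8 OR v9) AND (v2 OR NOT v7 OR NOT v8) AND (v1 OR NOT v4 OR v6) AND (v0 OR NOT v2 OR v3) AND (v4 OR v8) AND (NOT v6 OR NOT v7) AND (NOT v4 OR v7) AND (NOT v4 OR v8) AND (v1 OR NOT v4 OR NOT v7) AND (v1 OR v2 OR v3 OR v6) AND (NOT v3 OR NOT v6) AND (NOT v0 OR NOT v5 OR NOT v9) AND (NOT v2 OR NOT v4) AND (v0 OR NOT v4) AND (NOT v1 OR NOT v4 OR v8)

Unit clause (NOT v5) forces v5 = False.
In (v2 OR v5) only v2 is left, so v2 = True.
In (NOT v2 OR NOT v4) only NOT v4 is left, so v4 = False.
In (v4 OR v8) only v8 is left, so v8 = True.
In (NOT v8 OR NOT v9) only NOT v9 is left, so v9 = False.
In (NOT v1 OR v5 OR v9) only NOT v1 is left, so v1 = False.
Set v0 = True.
Set v3 = False.
Set v6 = True.
  then (NOT v6 OR NOT v7) forces v7 = False.
All clauses satisfied.

v0 = True, v1 = False, v2 = True, v3 = False, v4 = False, v5 = False, v6 = True, v7 = False, v8 = True, v9 = False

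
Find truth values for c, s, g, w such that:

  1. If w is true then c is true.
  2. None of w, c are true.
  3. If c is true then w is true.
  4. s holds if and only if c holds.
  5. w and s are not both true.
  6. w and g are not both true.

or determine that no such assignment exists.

c: False, s: False, g: True, w: False

  (1) w=F ⇒ c: vacuous ✓
  (2) {w, c}: 0 true — none ✓
  (3) c=F ⇒ w: vacuous ✓
  (4) s=F, c=F — same ✓
  (5) w=F, s=F — not both ✓
  (6) w=F, g=T — not both ✓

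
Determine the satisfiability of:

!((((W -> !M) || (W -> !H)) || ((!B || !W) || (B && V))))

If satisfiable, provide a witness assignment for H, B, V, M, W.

H = True, B = True, V = False, M = True, W = True

  !((((W -> !M) || (W -> !H)) || ((!B || !W) || (B && V)))) = True
    ((W -> !M) || (W -> !H)) || ((!B || !W) || (B && V)) = False
      (W -> !M) || (W -> !H) = False
        W -> !M = False
          !M = False
        W -> !H = False
          !H = False
      (!B || !W) || (B && V) = False
        !B || !W = False
          !B = False
          !W = False
        B && V = False
The formula evaluates to True.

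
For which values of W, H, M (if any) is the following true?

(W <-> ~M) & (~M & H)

W: True; H: True; M: False

  W <-> ~M = True
    ~M = True
  ~M & H = True
    ~M = True
Both conjuncts True, so the formula holds.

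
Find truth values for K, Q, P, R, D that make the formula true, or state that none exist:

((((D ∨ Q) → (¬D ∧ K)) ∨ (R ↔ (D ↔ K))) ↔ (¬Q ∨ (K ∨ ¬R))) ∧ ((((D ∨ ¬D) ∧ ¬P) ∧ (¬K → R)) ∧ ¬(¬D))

K=T, Q=T, P=F, R=T, D=T

  (((D ∨ Q) → (¬D ∧ K)) ∨ (R ↔ (D ↔ K))) ↔ (¬Q ∨ (K ∨ ¬R)) = True
    ((D ∨ Q) → (¬D ∧ K)) ∨ (R ↔ (D ↔ K)) = True
      (D ∨ Q) → (¬D ∧ K) = False
        D ∨ Q = True
        ¬D ∧ K = False
          ¬D = False
      R ↔ (D ↔ K) = True
        D ↔ K = True
    ¬Q ∨ (K ∨ ¬R) = True
      ¬Q = False
      K ∨ ¬R = True
        ¬R = False
  (((D ∨ ¬D) ∧ ¬P) ∧ (¬K → R)) ∧ ¬(¬D) = True
    ((D ∨ ¬D) ∧ ¬P) ∧ (¬K → R) = True
      (D ∨ ¬D) ∧ ¬P = True
        D ∨ ¬D = True
          ¬D = False
        ¬P = True
      ¬K → R = True
        ¬K = False
    ¬(¬D) = True
      ¬D = False
Both conjuncts True, so the formula holds.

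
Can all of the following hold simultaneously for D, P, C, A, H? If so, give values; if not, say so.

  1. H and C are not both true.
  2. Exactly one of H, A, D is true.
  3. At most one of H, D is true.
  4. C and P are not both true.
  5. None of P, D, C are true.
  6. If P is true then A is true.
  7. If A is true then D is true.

D=F; P=F; C=F; A=F; H=T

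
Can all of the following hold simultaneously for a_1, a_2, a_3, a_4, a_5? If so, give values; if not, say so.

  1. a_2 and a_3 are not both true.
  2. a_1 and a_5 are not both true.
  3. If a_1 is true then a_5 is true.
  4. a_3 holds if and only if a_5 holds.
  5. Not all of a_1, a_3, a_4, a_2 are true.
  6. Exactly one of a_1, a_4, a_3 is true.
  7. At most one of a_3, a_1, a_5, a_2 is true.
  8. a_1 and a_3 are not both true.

a_1=F, a_2=T, a_3=F, a_4=T, a_5=F

  (1) a_2=T, a_3=F — not both ✓
  (2) a_1=F, a_5=F — not both ✓
  (3) a_1=F ⇒ a_5: vacuous ✓
  (4) a_3=F, a_5=F — same ✓
  (5) {a_1, a_3, a_4, a_2}: 2/4 true — not all ✓
  (6) {a_1, a_4, a_3}: 1 true — exactly one ✓
  (7) {a_3, a_1, a_5, a_2}: 1 true — at most one ✓
  (8) a_1=F, a_3=F — not both ✓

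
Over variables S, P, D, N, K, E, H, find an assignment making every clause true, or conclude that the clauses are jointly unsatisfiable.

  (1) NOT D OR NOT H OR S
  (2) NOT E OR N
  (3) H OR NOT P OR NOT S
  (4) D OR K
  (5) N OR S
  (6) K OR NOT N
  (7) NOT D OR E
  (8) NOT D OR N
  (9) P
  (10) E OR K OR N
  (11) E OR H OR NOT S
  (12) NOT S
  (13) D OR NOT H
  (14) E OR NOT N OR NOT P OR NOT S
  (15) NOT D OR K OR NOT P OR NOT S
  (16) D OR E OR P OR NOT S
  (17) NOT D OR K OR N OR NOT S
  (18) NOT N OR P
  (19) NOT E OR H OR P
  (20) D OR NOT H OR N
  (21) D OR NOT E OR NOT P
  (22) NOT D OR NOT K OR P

Unit clause (P) forces P = True.
Unit clause (NOT S) forces S = False.
In (N OR S) only N is left, so N = True.
In (K OR NOT N) only K is left, so K = True.
Set D = False.
  then (D OR NOT H) forces H = False.
  then (D OR NOT E OR NOT P) forces E = False.
All clauses satisfied.

S = False, P = True, D = False, N = True, K = True, E = False, H = False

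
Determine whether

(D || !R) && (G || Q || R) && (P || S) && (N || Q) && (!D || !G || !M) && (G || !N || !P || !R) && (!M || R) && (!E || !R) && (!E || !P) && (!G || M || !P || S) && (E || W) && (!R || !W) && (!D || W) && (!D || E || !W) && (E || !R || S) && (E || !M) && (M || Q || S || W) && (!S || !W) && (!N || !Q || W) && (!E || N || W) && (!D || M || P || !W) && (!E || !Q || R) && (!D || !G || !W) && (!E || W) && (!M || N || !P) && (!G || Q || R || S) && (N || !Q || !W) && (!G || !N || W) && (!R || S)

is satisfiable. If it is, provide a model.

Try P = False:
  (P || S) forces S = True.
  (!S || !W) forces W = False.
  (E || W) forces E = True.
  clause (!E || W) is falsified — backtrack.
So P = True.
  then (!E || !P) forces E = False.
  then (E || W) forces W = True.
  then (!R || !W) forces R = False.
  then (!D || E || !W) forces D = False.
  then (E || !M) forces M = False.
  then (!S || !W) forces S = False.
  then (!G || M || !P || S) forces G = False.
  then (G || Q || R) forces Q = True.
  then (N || !Q || !W) forces N = True.
All clauses satisfied.

P: True, E: False, G: False, Q: True, R: False, M: False, D: False, W: True, S: False, N: True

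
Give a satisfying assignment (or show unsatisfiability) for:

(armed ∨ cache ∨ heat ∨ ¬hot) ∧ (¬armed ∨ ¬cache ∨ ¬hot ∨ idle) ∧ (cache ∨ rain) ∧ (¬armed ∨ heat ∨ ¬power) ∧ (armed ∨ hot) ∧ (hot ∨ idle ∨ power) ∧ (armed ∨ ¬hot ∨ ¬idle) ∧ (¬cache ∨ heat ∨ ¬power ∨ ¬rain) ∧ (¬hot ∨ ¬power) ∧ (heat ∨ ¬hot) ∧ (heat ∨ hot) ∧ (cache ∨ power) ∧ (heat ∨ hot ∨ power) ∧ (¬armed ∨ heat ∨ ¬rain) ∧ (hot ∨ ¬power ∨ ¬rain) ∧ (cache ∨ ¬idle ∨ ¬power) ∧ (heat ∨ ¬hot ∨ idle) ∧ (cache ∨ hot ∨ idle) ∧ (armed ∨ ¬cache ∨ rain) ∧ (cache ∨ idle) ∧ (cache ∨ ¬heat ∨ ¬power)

Try cache = False:
  (cache ∨ rain) forces rain = True.
  (cache ∨ power) forces power = True.
  (¬hot ∨ ¬power) forces hot = False.
  clause (hot ∨ ¬power ∨ ¬rain) is falsified — backtrack.
So cache = True.
Set armed = True.
Try heat = False:
  (¬armed ∨ heat ∨ ¬power) forces power = False.
  (heat ∨ ¬hot) forces hot = False.
  clause (heat ∨ hot) is falsified — backtrack.
So heat = True.
Set idle = True.
Set rain = False.
Set hot = True.
  then (¬hot ∨ ¬power) forces power = False.
All clauses satisfied.

cache = True, armed = True, heat = True, idle = True, rain = False, hot = True, power = False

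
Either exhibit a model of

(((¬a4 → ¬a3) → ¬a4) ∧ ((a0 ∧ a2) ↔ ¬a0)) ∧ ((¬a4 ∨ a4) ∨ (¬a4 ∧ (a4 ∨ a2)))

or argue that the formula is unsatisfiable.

a0 = True; a2 = False; a3 = False; a4 = False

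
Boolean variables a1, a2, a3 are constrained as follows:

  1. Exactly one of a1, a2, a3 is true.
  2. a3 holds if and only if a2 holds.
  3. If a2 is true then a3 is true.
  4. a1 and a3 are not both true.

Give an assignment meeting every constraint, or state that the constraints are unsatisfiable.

a1=T; a2=F; a3=F

  (1) {a1, a2, a3}: 1 true — exactly one ✓
  (2) a3=F, a2=F — same ✓
  (3) a2=F ⇒ a3: vacuous ✓
  (4) a1=T, a3=F — not both ✓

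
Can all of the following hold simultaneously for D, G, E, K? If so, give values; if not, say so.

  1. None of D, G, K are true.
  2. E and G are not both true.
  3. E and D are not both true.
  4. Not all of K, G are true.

D = False, G = False, E = False, K = False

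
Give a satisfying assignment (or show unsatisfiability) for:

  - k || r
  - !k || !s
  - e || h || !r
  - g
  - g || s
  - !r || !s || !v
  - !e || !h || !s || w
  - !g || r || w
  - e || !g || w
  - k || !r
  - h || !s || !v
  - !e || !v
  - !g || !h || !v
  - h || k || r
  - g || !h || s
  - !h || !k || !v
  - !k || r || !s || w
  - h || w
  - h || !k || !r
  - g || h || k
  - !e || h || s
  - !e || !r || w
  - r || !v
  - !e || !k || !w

r=F, h=F, w=T, v=F, s=F, e=F, g=T, k=T

Unit clause (g) forces g = True.
Set r = False.
  then (k || r) forces k = True.
  then (!k || !s) forces s = False.
  then (!g || r || w) forces w = True.
  then (r || !v) forces v = False.
  then (!e || !k || !w) forces e = False.
Set h = False.
All clauses satisfied.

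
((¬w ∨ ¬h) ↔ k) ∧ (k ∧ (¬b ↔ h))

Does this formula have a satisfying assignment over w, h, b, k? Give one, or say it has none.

w = True, h = False, b = True, k = True

  (¬w ∨ ¬h) ↔ k = True
    ¬w ∨ ¬h = True
      ¬w = False
      ¬h = True
  k ∧ (¬b ↔ h) = True
    ¬b ↔ h = True
      ¬b = False
Both conjuncts True, so the formula holds.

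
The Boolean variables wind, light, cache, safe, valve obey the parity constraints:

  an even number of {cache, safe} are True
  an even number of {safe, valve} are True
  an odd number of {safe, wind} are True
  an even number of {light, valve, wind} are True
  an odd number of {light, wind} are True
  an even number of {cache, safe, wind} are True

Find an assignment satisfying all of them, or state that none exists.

wind: False, light: True, cache: True, safe: True, valve: True

{cache, safe}: 2 true → even ✓
{safe, valve}: 2 true → even ✓
{safe, wind}: 1 true → odd ✓
{light, valve, wind}: 2 true → even ✓
{light, wind}: 1 true → odd ✓
{cache, safe, wind}: 2 true → even ✓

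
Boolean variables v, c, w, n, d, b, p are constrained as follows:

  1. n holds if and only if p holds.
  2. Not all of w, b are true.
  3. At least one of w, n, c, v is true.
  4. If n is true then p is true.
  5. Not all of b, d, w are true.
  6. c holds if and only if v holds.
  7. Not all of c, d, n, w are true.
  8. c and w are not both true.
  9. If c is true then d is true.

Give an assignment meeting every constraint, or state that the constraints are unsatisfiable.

v=F, c=F, w=F, n=T, d=F, b=T, p=T

  (1) n=T, p=T — same ✓
  (2) {w, b}: 1/2 true — not all ✓
  (3) {w, n, c, v}: 1 true — at least one ✓
  (4) n=T ⇒ p: T ✓
  (5) {b, d, w}: 1/3 true — not all ✓
  (6) c=F, v=F — same ✓
  (7) {c, d, n, w}: 1/4 true — not all ✓
  (8) c=F, w=F — not both ✓
  (9) c=F ⇒ d: vacuous ✓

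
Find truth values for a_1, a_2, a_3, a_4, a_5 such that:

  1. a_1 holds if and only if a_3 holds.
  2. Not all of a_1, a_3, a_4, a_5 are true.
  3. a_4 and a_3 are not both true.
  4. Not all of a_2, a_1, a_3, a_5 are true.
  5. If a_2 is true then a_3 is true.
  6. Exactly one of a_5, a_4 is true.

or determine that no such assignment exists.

a_1 = False; a_2 = False; a_3 = False; a_4 = False; a_5 = True

  (1) a_1=F, a_3=F — same ✓
  (2) {a_1, a_3, a_4, a_5}: 1/4 true — not all ✓
  (3) a_4=F, a_3=F — not both ✓
  (4) {a_2, a_1, a_3, a_5}: 1/4 true — not all ✓
  (5) a_2=F ⇒ a_3: vacuous ✓
  (6) {a_5, a_4}: 1 true — exactly one ✓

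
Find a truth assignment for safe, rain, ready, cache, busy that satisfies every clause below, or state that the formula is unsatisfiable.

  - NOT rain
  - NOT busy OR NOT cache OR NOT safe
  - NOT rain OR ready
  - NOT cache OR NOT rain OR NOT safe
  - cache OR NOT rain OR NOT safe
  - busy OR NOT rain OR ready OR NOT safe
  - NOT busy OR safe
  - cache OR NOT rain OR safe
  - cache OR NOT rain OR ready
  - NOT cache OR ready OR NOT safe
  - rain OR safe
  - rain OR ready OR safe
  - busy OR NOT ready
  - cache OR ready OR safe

safe = True, rain = False, ready = False, cache = False, busy = False

Unit clause (NOT rain) forces rain = False.
In (rain OR safe) only safe is left, so safe = True.
Set ready = False.
  then (NOT cache OR ready OR NOT safe) forces cache = False.
Set busy = False.
All clauses satisfied.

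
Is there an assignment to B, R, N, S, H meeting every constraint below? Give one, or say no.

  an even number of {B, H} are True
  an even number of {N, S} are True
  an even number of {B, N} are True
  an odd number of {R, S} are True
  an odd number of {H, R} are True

B = True, R = False, N = True, S = True, H = True

{B, H}: 2 true → even ✓
{N, S}: 2 true → even ✓
{B, N}: 2 true → even ✓
{R, S}: 1 true → odd ✓
{H, R}: 1 true → odd ✓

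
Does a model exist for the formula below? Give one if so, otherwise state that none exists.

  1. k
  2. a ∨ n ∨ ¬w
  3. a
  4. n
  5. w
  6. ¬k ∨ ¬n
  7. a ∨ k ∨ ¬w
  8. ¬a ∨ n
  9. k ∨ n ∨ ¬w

Case n = True:
  (k) forces k = True.
  Clause (¬k ∨ ¬n) is falsified — contradiction.
Case n = False:
  Clause (n) is falsified — contradiction.
Both cases fail, so the formula is unsatisfiable.

The formula is unsatisfiable.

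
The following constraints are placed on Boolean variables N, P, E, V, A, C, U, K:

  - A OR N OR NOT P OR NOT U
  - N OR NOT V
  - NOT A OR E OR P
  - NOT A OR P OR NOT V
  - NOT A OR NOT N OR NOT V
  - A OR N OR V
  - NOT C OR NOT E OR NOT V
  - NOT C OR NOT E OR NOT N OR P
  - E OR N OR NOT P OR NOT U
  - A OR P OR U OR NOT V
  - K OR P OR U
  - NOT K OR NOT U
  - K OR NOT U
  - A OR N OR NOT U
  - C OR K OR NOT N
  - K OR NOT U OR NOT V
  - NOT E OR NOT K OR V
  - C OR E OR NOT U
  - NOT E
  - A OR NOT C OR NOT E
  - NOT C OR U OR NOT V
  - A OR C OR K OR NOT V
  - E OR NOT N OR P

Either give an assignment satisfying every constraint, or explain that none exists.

Unit clause (NOT E) forces E = False.
Set N = True.
  then (E OR NOT N OR P) forces P = True.
Set V = False.
Set A = False.
Set C = True.
Try U = True:
  (NOT K OR NOT U) forces K = False.
  clause (K OR NOT U) is falsified — backtrack.
So U = False.
Set K = True.
All clauses satisfied.

N = True, P = True, E = False, V = False, A = False, C = True, U = False, K = True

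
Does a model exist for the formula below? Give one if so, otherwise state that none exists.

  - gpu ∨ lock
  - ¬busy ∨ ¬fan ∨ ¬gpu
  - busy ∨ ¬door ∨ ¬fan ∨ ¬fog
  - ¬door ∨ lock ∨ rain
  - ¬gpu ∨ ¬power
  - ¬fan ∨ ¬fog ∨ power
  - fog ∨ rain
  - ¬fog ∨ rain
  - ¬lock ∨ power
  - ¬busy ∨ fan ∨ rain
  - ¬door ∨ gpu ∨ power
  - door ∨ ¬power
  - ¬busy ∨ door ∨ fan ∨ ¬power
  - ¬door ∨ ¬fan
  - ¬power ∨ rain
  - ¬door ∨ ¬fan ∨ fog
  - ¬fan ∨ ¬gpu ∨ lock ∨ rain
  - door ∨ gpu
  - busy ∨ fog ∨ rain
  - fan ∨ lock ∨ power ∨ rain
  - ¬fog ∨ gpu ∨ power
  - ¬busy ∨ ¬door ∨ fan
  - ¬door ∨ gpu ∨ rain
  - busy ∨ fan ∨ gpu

power=F, fan=F, gpu=T, fog=T, lock=F, rain=T, busy=T, door=F

Set power = False.
  then (¬lock ∨ power) forces lock = False.
  then (gpu ∨ lock) forces gpu = True.
Set fan = False.
  then (fan ∨ lock ∨ power ∨ rain) forces rain = True.
Set fog = True.
Set busy = True.
  then (¬busy ∨ ¬door ∨ fan) forces door = False.
All clauses satisfied.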